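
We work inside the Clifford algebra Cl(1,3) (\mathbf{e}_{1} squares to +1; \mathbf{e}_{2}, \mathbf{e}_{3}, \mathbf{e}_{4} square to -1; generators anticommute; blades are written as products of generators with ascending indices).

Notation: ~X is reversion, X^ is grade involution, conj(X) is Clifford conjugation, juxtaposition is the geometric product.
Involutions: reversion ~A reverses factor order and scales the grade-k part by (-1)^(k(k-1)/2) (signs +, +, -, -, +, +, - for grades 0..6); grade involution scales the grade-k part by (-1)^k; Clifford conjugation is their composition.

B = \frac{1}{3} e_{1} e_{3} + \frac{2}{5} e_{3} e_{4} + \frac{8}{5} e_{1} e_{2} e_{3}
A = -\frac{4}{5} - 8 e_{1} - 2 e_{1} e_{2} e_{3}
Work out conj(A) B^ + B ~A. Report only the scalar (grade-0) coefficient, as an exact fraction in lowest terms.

first term: -\frac{16}{5} + \frac{2}{3} e_{2} + \frac{8}{3} e_{3} - \frac{4}{15} e_{1} e_{3} - \frac{64}{5} e_{2} e_{3} - \frac{8}{25} e_{3} e_{4} + \frac{32}{25} e_{1} e_{2} e_{3} + \frac{4}{5} e_{1} e_{2} e_{4} + \frac{16}{5} e_{1} e_{3} e_{4}
second term: -\frac{16}{5} - \frac{2}{3} e_{2} + \frac{8}{3} e_{3} - \frac{4}{15} e_{1} e_{3} - \frac{64}{5} e_{2} e_{3} - \frac{8}{25} e_{3} e_{4} - \frac{32}{25} e_{1} e_{2} e_{3} + \frac{4}{5} e_{1} e_{2} e_{4} - \frac{16}{5} e_{1} e_{3} e_{4}
Answer: -\frac{32}{5}


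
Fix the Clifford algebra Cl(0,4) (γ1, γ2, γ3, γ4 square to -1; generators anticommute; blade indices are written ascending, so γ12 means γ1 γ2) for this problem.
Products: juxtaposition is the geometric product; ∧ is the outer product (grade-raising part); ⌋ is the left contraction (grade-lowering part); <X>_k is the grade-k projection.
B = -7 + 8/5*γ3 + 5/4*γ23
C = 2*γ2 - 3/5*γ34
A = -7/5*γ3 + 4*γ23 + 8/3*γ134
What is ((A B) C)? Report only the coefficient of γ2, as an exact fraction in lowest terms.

step 1: -69/25 - 163/20*γ2 + 49/5*γ3 + 64/15*γ14 - 28*γ23 + 10/3*γ124 - 56/3*γ134
step 2: 163/10 - 56/5*γ1 - 138/25*γ2 - 56*γ3 + 147/25*γ4 - 64/25*γ13 + 20/3*γ14 - 98/5*γ23 - 84/5*γ24 + 207/125*γ34 - 2*γ123 - 128/15*γ124 + 489/100*γ234 - 112/3*γ1234
Answer: -138/25


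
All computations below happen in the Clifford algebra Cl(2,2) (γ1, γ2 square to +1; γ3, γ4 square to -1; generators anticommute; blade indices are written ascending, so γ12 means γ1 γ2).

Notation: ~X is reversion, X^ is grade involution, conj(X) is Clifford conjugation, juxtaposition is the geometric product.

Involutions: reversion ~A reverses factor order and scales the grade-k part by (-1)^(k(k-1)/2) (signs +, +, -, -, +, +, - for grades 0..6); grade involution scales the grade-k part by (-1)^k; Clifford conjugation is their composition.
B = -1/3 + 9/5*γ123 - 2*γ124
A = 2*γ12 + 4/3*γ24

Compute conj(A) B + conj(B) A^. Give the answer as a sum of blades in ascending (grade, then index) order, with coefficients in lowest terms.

first term: 8/3*γ1 + 18/5*γ3 - 4*γ4 + 2/3*γ12 + 4/9*γ24 - 12/5*γ134
second term: -8/3*γ1 - 18/5*γ3 + 4*γ4 - 2/3*γ12 - 4/9*γ24 - 12/5*γ134
Answer: -24/5*γ134


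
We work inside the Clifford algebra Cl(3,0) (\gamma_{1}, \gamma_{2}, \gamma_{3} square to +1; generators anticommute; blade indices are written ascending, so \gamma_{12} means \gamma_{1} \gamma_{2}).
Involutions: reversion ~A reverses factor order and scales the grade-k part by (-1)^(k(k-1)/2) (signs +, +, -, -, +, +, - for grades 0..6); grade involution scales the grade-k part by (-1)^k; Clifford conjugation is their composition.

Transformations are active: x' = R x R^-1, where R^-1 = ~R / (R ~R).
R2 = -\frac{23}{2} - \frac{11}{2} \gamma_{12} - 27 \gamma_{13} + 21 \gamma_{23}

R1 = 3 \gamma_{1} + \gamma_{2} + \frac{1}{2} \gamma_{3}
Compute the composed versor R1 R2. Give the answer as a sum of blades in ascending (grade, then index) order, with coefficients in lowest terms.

Distribute over the terms of R1 (each basis-blade product reordered to ascending indices, repeated generators contracted through their squares):
(3 \gamma_{1}) R2 = -\frac{69}{2} \gamma_{1} - \frac{33}{2} \gamma_{2} - 81 \gamma_{3} + 63 \gamma_{123}
(\gamma_{2}) R2 = \frac{11}{2} \gamma_{1} - \frac{23}{2} \gamma_{2} + 21 \gamma_{3} + 27 \gamma_{123}
(\frac{1}{2} \gamma_{3}) R2 = \frac{27}{2} \gamma_{1} - \frac{21}{2} \gamma_{2} - \frac{23}{4} \gamma_{3} - \frac{11}{4} \gamma_{123}
Summing the partial products and collecting blades:
Answer: -\frac{31}{2} \gamma_{1} - \frac{77}{2} \gamma_{2} - \frac{263}{4} \gamma_{3} + \frac{349}{4} \gamma_{123}


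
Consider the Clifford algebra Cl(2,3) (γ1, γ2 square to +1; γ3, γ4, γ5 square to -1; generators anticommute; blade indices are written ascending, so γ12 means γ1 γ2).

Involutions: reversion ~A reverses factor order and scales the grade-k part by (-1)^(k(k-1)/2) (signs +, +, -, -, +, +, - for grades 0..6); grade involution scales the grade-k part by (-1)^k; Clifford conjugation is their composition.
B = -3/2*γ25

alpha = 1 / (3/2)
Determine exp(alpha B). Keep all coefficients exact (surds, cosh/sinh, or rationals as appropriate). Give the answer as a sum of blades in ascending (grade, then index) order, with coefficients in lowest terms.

B^2 = (-3/2)^2*(γ25)^2 = 9/4*(+1) = 9/4 (a basis 2-blade squares to minus the product of its generators' squares).
B^2 = 9/4 — B^2 > 0, so the exponential closes hyperbolically: l = 3/2, alpha*l = 1, so exp(alpha B) = cosh(1) + (sinh(1)/(3/2))*B = cosh(1) + (2*sinh(1)/3)*B.
Answer: cosh(1) - sinh(1)*γ25


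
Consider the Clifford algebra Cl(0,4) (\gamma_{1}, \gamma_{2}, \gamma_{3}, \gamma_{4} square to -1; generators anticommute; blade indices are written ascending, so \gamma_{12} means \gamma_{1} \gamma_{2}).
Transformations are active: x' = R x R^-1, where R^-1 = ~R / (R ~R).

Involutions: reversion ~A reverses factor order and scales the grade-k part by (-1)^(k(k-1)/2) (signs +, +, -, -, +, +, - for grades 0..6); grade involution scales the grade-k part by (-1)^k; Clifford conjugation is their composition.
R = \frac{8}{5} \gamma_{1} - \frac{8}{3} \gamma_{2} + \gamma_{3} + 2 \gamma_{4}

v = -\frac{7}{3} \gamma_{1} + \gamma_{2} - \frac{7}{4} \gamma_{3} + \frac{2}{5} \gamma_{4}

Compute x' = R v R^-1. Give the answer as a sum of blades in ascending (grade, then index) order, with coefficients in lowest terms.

~R = \frac{8}{5} \gamma_{1} - \frac{8}{3} \gamma_{2} + \gamma_{3} + 2 \gamma_{4}, and R ~R = -\frac{3301}{225}, so R^-1 = ~R / (-\frac{3301}{225}).
R v = \frac{147}{20} - \frac{208}{45} \gamma_{12} - \frac{7}{15} \gamma_{13} + \frac{398}{75} \gamma_{14} + \frac{11}{3} \gamma_{23} - \frac{46}{15} \gamma_{24} + \frac{39}{10} \gamma_{34}
Answer: \frac{7231}{9903} \gamma_{1} + \frac{5519}{3301} \gamma_{2} + \frac{9877}{13204} \gamma_{3} - \frac{39677}{16505} \gamma_{4}


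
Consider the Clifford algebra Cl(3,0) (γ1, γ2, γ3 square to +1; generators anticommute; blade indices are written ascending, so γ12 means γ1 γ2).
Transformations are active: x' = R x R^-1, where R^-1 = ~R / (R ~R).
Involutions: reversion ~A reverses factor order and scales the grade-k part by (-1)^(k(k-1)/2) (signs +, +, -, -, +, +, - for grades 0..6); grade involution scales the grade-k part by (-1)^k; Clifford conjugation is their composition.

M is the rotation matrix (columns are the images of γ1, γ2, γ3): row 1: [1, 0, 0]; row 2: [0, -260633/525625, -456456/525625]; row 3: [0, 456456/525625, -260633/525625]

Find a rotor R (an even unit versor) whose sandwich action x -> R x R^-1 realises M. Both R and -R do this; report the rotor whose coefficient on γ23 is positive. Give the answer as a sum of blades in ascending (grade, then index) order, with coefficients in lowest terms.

Method: write R = a + b12*γ12 + b13*γ13 + b23*γ23 with a^2 + b12^2 + b13^2 + b23^2 = 1 (so R^-1 = ~R). Expanding the columns R e_j ~R gives tr M = 4a^2 - 1 and, from the antisymmetric part, M21 - M12 = -4a*b12, M13 - M31 = 4a*b13, M32 - M23 = -4a*b23.
Here tr M = 4359/525625, so a^2 = (1 + tr M)/4 = 132496/525625 and a = ±364/725. Taking a = 364/725: M21 - M12 = 0, M13 - M31 = 0, M32 - M23 = 912912/525625, giving b12 = 0, b13 = 0, b23 = -627/725, i.e. R = 364/725 - 627/725*γ23.
Its γ23 coefficient is negative, so report the other preimage -R.
Answer: -364/725 + 627/725*γ23. Recall the cover is two-to-one: with M of trace 4359/525625, both preimages act alike, and the stated γ23 sign chooses the sheet.


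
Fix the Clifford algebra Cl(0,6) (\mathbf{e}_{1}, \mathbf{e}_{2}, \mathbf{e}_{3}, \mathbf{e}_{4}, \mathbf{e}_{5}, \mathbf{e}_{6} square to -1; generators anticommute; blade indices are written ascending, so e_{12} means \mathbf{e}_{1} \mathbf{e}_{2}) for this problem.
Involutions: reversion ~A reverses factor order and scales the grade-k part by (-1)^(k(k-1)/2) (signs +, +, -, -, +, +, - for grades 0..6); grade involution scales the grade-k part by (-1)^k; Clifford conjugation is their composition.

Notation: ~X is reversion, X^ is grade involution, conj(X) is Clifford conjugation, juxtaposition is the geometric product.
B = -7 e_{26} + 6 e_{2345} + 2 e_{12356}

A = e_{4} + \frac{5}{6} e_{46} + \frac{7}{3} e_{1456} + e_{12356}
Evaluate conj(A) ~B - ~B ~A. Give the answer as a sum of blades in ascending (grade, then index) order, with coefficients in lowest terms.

first term: 2 + \frac{35}{6} e_{24} + 7 e_{135} + 6 e_{146} - \frac{14}{3} e_{234} + 6 e_{235} + 7 e_{246} - 14 e_{1236} + \frac{49}{3} e_{1245} + 5 e_{2356} - \frac{5}{3} e_{12345} + 2 e_{123456}
second term: -2 - \frac{35}{6} e_{24} - 7 e_{135} + 6 e_{146} + \frac{14}{3} e_{234} + 6 e_{235} - 7 e_{246} - 14 e_{1236} - \frac{49}{3} e_{1245} - 5 e_{2356} + \frac{5}{3} e_{12345} + 2 e_{123456}
Answer: 4 + \frac{35}{3} e_{24} + 14 e_{135} - \frac{28}{3} e_{234} + 14 e_{246} + \frac{98}{3} e_{1245} + 10 e_{2356} - \frac{10}{3} e_{12345}


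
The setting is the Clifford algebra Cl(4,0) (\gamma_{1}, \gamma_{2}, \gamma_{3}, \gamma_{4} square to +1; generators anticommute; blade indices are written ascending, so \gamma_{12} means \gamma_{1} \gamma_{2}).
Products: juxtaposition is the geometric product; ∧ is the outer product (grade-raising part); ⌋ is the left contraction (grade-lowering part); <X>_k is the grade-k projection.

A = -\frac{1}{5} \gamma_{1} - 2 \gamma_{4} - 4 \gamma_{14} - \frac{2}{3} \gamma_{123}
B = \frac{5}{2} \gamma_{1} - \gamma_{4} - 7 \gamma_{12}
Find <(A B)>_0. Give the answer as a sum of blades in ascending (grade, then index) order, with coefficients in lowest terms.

step 1: \frac{3}{2} + 4 \gamma_{1} + \frac{7}{5} \gamma_{2} - \frac{14}{3} \gamma_{3} + 10 \gamma_{4} + \frac{26}{5} \gamma_{14} - \frac{5}{3} \gamma_{23} + 28 \gamma_{24} + 14 \gamma_{124} + \frac{2}{3} \gamma_{1234}
step 2: \frac{3}{2}
Answer: \frac{3}{2}


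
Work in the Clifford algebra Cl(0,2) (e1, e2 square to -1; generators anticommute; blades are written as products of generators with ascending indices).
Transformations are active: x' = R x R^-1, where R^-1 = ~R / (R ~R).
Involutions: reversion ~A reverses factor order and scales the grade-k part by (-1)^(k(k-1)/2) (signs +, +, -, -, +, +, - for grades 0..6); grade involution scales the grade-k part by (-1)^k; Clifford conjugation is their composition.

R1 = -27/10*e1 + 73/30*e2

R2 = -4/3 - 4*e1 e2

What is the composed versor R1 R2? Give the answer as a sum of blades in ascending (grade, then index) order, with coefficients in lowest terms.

Distribute over the terms of R1 (each basis-blade product reordered to ascending indices, repeated generators contracted through their squares):
(-27/10*e1) R2 = 18/5*e1 - 54/5*e2
(73/30*e2) R2 = -146/15*e1 - 146/45*e2
Summing the partial products and collecting blades:
Answer: -92/15*e1 - 632/45*e2


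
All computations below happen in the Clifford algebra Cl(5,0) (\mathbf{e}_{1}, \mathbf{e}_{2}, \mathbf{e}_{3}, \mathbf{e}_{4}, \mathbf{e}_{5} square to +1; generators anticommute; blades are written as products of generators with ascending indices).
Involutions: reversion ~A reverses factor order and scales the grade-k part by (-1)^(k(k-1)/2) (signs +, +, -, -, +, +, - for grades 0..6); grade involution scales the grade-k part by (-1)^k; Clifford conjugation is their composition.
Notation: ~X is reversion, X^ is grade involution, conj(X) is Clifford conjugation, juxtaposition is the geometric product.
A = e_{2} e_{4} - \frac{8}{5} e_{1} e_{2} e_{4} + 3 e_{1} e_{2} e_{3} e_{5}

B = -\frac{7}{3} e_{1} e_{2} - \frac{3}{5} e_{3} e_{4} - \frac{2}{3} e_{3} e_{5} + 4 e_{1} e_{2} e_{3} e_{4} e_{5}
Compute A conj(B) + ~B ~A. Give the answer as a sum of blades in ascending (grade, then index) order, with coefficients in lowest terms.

first term: \frac{236}{15} e_{4} - 2 e_{1} e_{2} - \frac{7}{3} e_{1} e_{4} - \frac{3}{5} e_{2} e_{3} - \frac{3}{5} e_{3} e_{5} + \frac{24}{25} e_{1} e_{2} e_{3} - 4 e_{1} e_{3} e_{5} + \frac{9}{5} e_{1} e_{2} e_{4} e_{5} - \frac{2}{3} e_{2} e_{3} e_{4} e_{5} + \frac{16}{15} e_{1} e_{2} e_{3} e_{4} e_{5}
second term: -\frac{236}{15} e_{4} - 2 e_{1} e_{2} - \frac{7}{3} e_{1} e_{4} - \frac{3}{5} e_{2} e_{3} - \frac{3}{5} e_{3} e_{5} + \frac{24}{25} e_{1} e_{2} e_{3} - 4 e_{1} e_{3} e_{5} - \frac{9}{5} e_{1} e_{2} e_{4} e_{5} + \frac{2}{3} e_{2} e_{3} e_{4} e_{5} - \frac{16}{15} e_{1} e_{2} e_{3} e_{4} e_{5}
Answer: -4 e_{1} e_{2} - \frac{14}{3} e_{1} e_{4} - \frac{6}{5} e_{2} e_{3} - \frac{6}{5} e_{3} e_{5} + \frac{48}{25} e_{1} e_{2} e_{3} - 8 e_{1} e_{3} e_{5}


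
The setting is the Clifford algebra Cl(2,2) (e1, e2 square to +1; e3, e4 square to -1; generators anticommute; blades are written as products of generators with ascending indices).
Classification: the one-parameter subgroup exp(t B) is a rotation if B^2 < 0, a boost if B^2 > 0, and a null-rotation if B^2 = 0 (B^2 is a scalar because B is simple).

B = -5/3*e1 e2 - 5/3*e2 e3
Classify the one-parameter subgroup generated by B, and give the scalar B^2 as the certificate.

B^2 term by term: the squares give (-5/3)^2*(e1 e2)^2 + (-5/3)^2*(e2 e3)^2 = 25/9*(-1) + 25/9*(+1) = 0 (each basis 2-blade squares to minus the product of its generators' squares); cross terms between blades sharing an index anticommute and cancel. So B^2 = 0.
Answer: null-rotation, certificate B^2 = 0. No conjugation can change B^2 = 0; the sign gives the class.


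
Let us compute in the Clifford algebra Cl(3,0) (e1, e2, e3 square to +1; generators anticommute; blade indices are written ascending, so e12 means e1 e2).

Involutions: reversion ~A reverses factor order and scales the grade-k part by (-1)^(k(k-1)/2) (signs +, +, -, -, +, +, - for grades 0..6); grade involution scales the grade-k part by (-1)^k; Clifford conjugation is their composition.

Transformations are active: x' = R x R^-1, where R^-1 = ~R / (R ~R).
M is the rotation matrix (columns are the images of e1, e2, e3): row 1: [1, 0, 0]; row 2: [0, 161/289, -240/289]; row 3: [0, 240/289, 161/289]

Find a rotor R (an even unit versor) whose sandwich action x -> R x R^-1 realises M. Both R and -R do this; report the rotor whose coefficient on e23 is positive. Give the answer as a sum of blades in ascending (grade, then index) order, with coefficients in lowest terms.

Method: write R = a + b12*e12 + b13*e13 + b23*e23 with a^2 + b12^2 + b13^2 + b23^2 = 1 (so R^-1 = ~R). Expanding the columns R e_j ~R gives tr M = 4a^2 - 1 and, from the antisymmetric part, M21 - M12 = -4a*b12, M13 - M31 = 4a*b13, M32 - M23 = -4a*b23.
Here tr M = 611/289, so a^2 = (1 + tr M)/4 = 225/289 and a = ±15/17. Taking a = 15/17: M21 - M12 = 0, M13 - M31 = 0, M32 - M23 = 480/289, giving b12 = 0, b13 = 0, b23 = -8/17, i.e. R = 15/17 - 8/17*e23.
Its e23 coefficient is negative, so report the other preimage -R.
Answer: -15/17 + 8/17*e23. Note: both R and -R realise this M (trace 611/289); the covering map identifies them, and the e23-coefficient sign is the tie-breaker.


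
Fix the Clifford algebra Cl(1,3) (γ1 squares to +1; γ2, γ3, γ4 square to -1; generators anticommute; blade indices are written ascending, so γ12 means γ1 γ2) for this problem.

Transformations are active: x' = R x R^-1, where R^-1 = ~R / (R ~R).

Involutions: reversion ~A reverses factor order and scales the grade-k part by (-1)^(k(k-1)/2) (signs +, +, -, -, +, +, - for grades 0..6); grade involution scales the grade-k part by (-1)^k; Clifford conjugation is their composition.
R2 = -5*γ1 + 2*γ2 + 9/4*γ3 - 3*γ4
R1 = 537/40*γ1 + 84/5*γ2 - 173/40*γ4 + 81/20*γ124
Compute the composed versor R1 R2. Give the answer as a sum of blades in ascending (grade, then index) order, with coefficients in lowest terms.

Distribute over the terms of R1 (each basis-blade product reordered to ascending indices, repeated generators contracted through their squares):
(537/40*γ1) R2 = -537/8 + 537/20*γ12 + 4833/160*γ13 - 1611/40*γ14
(84/5*γ2) R2 = -168/5 + 84*γ12 + 189/5*γ23 - 252/5*γ24
(-173/40*γ4) R2 = -519/40 - 173/8*γ14 + 173/20*γ24 + 1557/160*γ34
(81/20*γ124) R2 = 243/20*γ12 + 81/10*γ14 - 81/4*γ24 - 729/80*γ1234
Summing the partial products and collecting blades:
Answer: -1137/10 + 123*γ12 + 4833/160*γ13 - 269/5*γ14 + 189/5*γ23 - 62*γ24 + 1557/160*γ34 - 729/80*γ1234


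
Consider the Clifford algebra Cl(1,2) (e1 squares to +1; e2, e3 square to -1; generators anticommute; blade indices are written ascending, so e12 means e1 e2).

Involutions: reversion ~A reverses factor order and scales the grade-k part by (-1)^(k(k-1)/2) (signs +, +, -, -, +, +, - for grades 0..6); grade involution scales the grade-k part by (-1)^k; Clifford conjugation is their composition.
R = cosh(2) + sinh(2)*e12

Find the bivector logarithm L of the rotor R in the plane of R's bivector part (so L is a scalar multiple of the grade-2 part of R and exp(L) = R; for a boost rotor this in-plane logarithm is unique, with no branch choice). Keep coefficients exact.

The scalar part of R is cosh(2), giving the rapidity magnitude (cosh is even); the bivector part supplies orientation, its quotient by sinh of the rapidity is the plane, and L = rapidity * plane — unique in that plane, since flipping both signs leaves L unchanged.
Concretely: cosh(rapidity) = cosh(2) gives rapidity = ±2, and since rapidity/sinh(rapidity) is even the sign is immaterial: L = (rapidity/sinh(rapidity)) * <R>_2 = (2/sinh(2)) * <R>_2.
Answer: 2*e12


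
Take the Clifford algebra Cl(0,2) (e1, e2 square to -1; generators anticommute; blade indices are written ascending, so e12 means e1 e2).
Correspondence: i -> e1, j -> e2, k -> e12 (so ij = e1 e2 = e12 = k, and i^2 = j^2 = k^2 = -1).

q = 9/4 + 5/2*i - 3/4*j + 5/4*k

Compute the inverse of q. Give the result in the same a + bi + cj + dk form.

In blades: q = 9/4 + 5/2*e1 - 3/4*e2 + 5/4*e12.
With qbar = 9/4 - 5/2*e1 + 3/4*e2 - 5/4*e12 (scalar fixed, mapped units negated), q qbar = 215/16 (the sum of squared coefficients), so q^-1 = qbar / (215/16) = 36/215 - 8/43*e1 + 12/215*e2 - 4/43*e12; translating back:
Answer: 36/215 - 8/43*i + 12/215*j - 4/43*k


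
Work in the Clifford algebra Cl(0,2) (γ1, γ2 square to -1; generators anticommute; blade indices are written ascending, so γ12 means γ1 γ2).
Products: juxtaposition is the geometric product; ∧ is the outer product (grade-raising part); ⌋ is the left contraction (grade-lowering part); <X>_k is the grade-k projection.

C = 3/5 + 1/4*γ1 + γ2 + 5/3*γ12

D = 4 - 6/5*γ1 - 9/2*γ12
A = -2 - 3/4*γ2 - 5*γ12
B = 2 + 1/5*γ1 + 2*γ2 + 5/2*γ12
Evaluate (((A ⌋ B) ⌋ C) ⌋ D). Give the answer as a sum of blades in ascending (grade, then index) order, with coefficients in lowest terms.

step 1: 10 - 91/40*γ1 - 4*γ2 - 5*γ12
step 2: 9073/480 - 25/6*γ1 + 331/24*γ2 + 50/3*γ12
step 3: 17473/120 - 16949/200*γ1 - 75/4*γ2 - 27219/320*γ12
Answer: 17473/120 - 16949/200*γ1 - 75/4*γ2 - 27219/320*γ12


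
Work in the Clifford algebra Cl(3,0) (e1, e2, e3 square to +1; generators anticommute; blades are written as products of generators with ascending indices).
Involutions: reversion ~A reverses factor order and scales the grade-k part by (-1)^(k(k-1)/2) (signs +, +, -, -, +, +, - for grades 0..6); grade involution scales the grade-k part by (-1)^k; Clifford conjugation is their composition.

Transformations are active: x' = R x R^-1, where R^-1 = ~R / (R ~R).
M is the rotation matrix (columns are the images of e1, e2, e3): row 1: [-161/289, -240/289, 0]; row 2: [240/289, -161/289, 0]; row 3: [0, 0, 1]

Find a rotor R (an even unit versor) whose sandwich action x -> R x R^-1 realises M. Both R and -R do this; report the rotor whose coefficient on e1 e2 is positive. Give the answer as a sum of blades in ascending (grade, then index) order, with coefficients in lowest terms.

Method: write R = a + b12*e1 e2 + b13*e1 e3 + b23*e2 e3 with a^2 + b12^2 + b13^2 + b23^2 = 1 (so R^-1 = ~R). Expanding the columns R e_j ~R gives tr M = 4a^2 - 1 and, from the antisymmetric part, M21 - M12 = -4a*b12, M13 - M31 = 4a*b13, M32 - M23 = -4a*b23.
Here tr M = -33/289, so a^2 = (1 + tr M)/4 = 64/289 and a = ±8/17. Taking a = 8/17: M21 - M12 = 480/289, M13 - M31 = 0, M32 - M23 = 0, giving b12 = -15/17, b13 = 0, b23 = 0, i.e. R = 8/17 - 15/17*e1 e2.
Its e1 e2 coefficient is negative, so report the other preimage -R.
Answer: -8/17 + 15/17*e1 e2. Note: both R and -R realise this M (trace -33/289); the covering map identifies them, and the e1 e2-coefficient sign is the tie-breaker.


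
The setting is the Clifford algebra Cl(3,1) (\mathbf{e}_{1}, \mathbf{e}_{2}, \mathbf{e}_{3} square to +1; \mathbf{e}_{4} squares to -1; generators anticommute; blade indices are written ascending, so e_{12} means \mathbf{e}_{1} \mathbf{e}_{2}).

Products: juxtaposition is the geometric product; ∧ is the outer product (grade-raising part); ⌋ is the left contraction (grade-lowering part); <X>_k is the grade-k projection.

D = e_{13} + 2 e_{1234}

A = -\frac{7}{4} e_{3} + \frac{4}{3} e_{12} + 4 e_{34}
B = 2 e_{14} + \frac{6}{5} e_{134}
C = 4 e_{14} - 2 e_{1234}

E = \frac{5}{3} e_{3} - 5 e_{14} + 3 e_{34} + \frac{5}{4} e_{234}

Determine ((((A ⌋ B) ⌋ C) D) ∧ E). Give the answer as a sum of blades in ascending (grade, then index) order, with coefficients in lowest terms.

step 1: \frac{24}{5} e_{1} + \frac{21}{10} e_{14}
step 2: \frac{42}{5} + \frac{96}{5} e_{4} - \frac{21}{5} e_{23} - \frac{48}{5} e_{234}
step 3: \frac{96}{5} e_{1} - \frac{21}{5} e_{12} + \frac{42}{5} e_{13} + \frac{42}{5} e_{14} + \frac{192}{5} e_{123} - \frac{48}{5} e_{124} + \frac{96}{5} e_{134} + \frac{84}{5} e_{1234}
step 4: 32 e_{13} - 7 e_{123} + \frac{218}{5} e_{134} + \frac{137}{5} e_{1234}
Answer: 32 e_{13} - 7 e_{123} + \frac{218}{5} e_{134} + \frac{137}{5} e_{1234}


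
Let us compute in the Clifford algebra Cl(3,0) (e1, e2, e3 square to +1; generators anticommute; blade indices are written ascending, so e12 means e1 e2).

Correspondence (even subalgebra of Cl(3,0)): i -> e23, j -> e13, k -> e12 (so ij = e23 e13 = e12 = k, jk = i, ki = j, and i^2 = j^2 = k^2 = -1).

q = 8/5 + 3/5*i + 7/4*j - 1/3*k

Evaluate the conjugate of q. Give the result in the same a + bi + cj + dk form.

In blades: q = 8/5 - 1/3*e12 + 7/4*e13 + 3/5*e23.
Quaternion conjugation is reversion on the even subalgebra: the scalar is fixed and every grade-2 blade flips sign, giving 8/5 + 1/3*e12 - 7/4*e13 - 3/5*e23; translating back:
Answer: 8/5 - 3/5*i - 7/4*j + 1/3*k


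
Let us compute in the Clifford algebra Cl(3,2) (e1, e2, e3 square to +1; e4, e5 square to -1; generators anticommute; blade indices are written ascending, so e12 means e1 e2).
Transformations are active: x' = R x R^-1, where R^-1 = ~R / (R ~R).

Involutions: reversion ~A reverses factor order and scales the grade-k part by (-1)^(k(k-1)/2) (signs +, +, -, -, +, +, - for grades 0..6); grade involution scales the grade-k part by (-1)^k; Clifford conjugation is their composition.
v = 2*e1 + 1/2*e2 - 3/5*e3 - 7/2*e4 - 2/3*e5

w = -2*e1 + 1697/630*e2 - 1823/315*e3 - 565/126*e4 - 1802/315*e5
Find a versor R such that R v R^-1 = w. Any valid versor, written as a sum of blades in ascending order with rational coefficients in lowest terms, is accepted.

Key observation: q(v) = q(w) = -1819/225 (sandwiches preserve the norm), so R = v + w = 1006/315*e2 - 2012/315*e3 - 503/63*e4 - 2012/315*e5 works whenever it is invertible — the component of v along it is kept and (v - w)/2 reverses, sending v to w.
Answer: 1006/315*e2 - 2012/315*e3 - 503/63*e4 - 2012/315*e5


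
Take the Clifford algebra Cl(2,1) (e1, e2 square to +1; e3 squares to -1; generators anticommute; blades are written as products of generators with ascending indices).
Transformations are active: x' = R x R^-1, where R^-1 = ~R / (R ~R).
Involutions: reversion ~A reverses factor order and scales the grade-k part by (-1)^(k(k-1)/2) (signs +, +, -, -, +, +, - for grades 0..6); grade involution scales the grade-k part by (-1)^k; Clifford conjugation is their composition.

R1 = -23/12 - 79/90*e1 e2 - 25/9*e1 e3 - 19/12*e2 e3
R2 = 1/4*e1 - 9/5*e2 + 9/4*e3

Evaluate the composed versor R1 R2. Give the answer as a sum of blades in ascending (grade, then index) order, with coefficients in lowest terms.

Distribute over the terms of R2 (each basis-blade product reordered to ascending indices, repeated generators contracted through their squares):
R1 (1/4*e1) = -23/48*e1 + 79/360*e2 + 25/36*e3 - 19/48*e1 e2 e3
R1 (-9/5*e2) = 79/50*e1 + 69/20*e2 - 57/20*e3 - 5*e1 e2 e3
R1 (9/4*e3) = 25/4*e1 + 57/16*e2 - 69/16*e3 - 79/40*e1 e2 e3
Summing the partial products and collecting blades:
Answer: 8821/1200*e1 + 5207/720*e2 - 4657/720*e3 - 1769/240*e1 e2 e3


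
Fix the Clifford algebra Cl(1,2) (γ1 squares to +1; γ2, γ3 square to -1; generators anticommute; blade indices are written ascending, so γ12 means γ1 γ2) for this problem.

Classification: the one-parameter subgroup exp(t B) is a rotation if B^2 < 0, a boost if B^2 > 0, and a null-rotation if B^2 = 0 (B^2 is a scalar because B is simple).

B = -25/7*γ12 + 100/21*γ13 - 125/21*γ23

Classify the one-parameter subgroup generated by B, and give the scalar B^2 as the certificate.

B^2 term by term: the squares give (-25/7)^2*(γ12)^2 + (100/21)^2*(γ13)^2 + (-125/21)^2*(γ23)^2 = 625/49*(+1) + 10000/441*(+1) + 15625/441*(-1) = 0 (each basis 2-blade squares to minus the product of its generators' squares); cross terms between blades sharing an index anticommute and cancel. So B^2 = 0.
Answer: null-rotation, certificate B^2 = 0. Why this suffices: the scalar 0 survives any versor conjugation, so its sign alone determines the class however B is presented.


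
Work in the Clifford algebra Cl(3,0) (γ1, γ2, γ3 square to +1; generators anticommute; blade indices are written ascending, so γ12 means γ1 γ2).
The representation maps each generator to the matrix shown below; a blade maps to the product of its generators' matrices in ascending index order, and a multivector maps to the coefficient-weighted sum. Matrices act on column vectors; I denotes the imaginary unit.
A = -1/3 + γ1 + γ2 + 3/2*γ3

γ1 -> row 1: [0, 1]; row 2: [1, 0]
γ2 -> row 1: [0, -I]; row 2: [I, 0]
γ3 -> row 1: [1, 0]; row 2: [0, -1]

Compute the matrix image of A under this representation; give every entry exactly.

M = (-1/3)*1 + (1)*rho(γ1) + (1)*rho(γ2) + (3/2)*rho(γ3), summed entrywise (1 is the identity matrix):
Answer: row 1: [7/6, 1 - I]; row 2: [1 + I, -11/6]


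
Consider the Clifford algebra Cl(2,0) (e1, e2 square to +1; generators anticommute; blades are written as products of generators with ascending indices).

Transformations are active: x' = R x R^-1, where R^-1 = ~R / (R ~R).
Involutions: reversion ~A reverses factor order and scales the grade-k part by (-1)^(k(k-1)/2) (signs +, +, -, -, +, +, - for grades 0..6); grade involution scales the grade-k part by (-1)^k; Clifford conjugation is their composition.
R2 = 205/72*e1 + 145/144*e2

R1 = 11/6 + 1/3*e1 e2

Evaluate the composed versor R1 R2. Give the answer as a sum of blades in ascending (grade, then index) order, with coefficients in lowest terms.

Distribute over the terms of R1 (each basis-blade product reordered to ascending indices, repeated generators contracted through their squares):
(11/6) R2 = 2255/432*e1 + 1595/864*e2
(1/3*e1 e2) R2 = 145/432*e1 - 205/216*e2
Summing the partial products and collecting blades:
Answer: 50/9*e1 + 775/864*e2


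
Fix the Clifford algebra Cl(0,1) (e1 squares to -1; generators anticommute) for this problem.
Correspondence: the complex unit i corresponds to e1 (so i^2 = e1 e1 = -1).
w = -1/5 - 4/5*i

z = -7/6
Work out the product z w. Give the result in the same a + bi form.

In blades: z = -7/6, w = -1/5 - 4/5*e1.
Distribute z over w term by term (generator squares from the signature, products reordered to ascending indices): (-7/6)*w = 7/30 + 14/15*e1.
Sum: 7/30 + 14/15*e1; translating back through the correspondence:
Answer: 7/30 + 14/15*i


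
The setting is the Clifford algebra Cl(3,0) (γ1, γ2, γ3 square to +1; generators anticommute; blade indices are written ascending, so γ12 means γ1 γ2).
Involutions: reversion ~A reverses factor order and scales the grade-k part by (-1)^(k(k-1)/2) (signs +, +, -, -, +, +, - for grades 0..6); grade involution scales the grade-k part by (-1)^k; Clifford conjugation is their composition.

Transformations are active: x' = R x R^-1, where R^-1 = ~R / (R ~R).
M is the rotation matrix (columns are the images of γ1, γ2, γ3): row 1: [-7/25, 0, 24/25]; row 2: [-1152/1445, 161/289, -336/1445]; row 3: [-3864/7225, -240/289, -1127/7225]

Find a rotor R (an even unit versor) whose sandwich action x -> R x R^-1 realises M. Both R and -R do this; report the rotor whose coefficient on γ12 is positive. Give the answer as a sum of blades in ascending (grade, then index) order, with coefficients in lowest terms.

Method: write R = a + b12*γ12 + b13*γ13 + b23*γ23 with a^2 + b12^2 + b13^2 + b23^2 = 1 (so R^-1 = ~R). Expanding the columns R e_j ~R gives tr M = 4a^2 - 1 and, from the antisymmetric part, M21 - M12 = -4a*b12, M13 - M31 = 4a*b13, M32 - M23 = -4a*b23.
Here tr M = 35/289, so a^2 = (1 + tr M)/4 = 81/289 and a = ±9/17. Taking a = 9/17: M21 - M12 = -1152/1445, M13 - M31 = 432/289, M32 - M23 = -864/1445, giving b12 = 32/85, b13 = 12/17, b23 = 24/85, i.e. R = 9/17 + 32/85*γ12 + 12/17*γ13 + 24/85*γ23.
Its γ12 coefficient is already positive.
Answer: 9/17 + 32/85*γ12 + 12/17*γ13 + 24/85*γ23. Note: both R and -R realise this M (trace 35/289); the covering map identifies them, and the γ12-coefficient sign is the tie-breaker.


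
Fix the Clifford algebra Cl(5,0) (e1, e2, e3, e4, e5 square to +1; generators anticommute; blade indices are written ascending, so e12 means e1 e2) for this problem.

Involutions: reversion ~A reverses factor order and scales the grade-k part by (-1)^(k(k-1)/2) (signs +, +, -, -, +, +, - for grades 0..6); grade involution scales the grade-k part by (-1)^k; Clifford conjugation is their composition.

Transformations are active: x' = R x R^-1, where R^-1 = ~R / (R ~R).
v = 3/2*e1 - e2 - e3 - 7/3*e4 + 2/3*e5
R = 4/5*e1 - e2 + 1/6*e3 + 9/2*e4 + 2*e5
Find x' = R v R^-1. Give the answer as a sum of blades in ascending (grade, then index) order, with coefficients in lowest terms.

~R = 4/5*e1 - e2 + 1/6*e3 + 9/2*e4 + 2*e5, and R ~R = 11663/450, so R^-1 = ~R / (11663/450).
R v = -107/15 + 7/10*e12 - 21/20*e13 - 517/60*e14 - 37/15*e15 + 7/6*e23 + 41/6*e24 + 4/3*e25 + 37/9*e34 + 19/9*e35 + 23/3*e45
Answer: -423/218*e1 + 169/109*e2 + 99/109*e3 - 47/327*e4 - 578/327*e5


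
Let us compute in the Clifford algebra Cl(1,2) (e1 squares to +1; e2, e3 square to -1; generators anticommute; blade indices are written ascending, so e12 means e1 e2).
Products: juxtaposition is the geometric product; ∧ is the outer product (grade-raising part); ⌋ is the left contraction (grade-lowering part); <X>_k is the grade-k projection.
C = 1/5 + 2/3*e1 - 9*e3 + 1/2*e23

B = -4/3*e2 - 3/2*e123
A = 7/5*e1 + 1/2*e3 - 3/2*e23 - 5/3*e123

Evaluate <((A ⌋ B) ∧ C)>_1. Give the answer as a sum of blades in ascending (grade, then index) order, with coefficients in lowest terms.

step 1: -5/2 - 9/4*e1 + 3/4*e12 - 21/10*e23
step 2: -1/2 - 127/60*e1 + 45/2*e3 + 3/20*e12 + 81/4*e13 - 167/100*e23 - 371/40*e123
step 3: -127/60*e1 + 45/2*e3
Answer: -127/60*e1 + 45/2*e3


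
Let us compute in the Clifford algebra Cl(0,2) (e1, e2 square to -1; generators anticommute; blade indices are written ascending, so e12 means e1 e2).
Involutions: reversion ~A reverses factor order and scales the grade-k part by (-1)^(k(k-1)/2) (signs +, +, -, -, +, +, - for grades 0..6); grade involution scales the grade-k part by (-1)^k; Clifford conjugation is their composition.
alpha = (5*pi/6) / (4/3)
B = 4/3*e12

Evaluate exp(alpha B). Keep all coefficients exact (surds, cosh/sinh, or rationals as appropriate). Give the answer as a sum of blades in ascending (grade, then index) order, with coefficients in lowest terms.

B^2 = (4/3)^2*(e12)^2 = 16/9*(-1) = -16/9 (a basis 2-blade squares to minus the product of its generators' squares).
B^2 = -16/9 — circular case — the even/odd split gives cos and sin: l = 4/3, alpha*l = 5*pi/6, so exp(alpha B) = cos(5*pi/6) + (sin(5*pi/6)/(4/3))*B = -sqrt(3)/2 + (3/8)*B.
Answer: -sqrt(3)/2 + 1/2*e12


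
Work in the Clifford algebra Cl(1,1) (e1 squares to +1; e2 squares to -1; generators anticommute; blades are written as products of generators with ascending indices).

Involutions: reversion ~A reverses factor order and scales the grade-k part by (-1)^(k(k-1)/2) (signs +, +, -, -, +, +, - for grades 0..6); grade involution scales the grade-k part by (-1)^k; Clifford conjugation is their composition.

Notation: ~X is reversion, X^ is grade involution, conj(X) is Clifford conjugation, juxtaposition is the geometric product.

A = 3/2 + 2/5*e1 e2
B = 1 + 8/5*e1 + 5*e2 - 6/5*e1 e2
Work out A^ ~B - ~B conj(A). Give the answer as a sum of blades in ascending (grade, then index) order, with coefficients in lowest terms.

first term: 99/50 + 2/5*e1 + 343/50*e2 + 11/5*e1 e2
second term: 51/50 + 2/5*e1 + 343/50*e2 + 7/5*e1 e2
Answer: 24/25 + 4/5*e1 e2


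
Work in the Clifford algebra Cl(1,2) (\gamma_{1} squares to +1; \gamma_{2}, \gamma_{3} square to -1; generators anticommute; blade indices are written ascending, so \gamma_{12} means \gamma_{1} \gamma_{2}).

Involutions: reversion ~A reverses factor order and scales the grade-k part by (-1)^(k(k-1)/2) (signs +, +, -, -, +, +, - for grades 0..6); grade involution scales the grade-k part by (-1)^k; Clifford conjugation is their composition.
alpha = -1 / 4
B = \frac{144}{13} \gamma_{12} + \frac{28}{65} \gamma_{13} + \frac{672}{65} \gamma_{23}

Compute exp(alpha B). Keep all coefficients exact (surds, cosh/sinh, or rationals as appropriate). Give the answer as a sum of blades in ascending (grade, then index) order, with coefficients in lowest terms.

B^2 term by term: the squares give (\frac{144}{13})^2*(\gamma_{12})^2 + (\frac{28}{65})^2*(\gamma_{13})^2 + (\frac{672}{65})^2*(\gamma_{23})^2 = \frac{20736}{169}*(+1) + \frac{784}{4225}*(+1) + \frac{451584}{4225}*(-1) = 16 (each basis 2-blade squares to minus the product of its generators' squares); cross terms between blades sharing an index anticommute and cancel. So B^2 = 16.
B^2 = 16 — B^2 > 0, so the exponential closes hyperbolically: l = 4, alpha*l = -1, so exp(alpha B) = cosh(-1) + (sinh(-1)/4)*B = \cosh{\left(1 \right)} + (- \frac{\sinh{\left(1 \right)}}{4})*B.
Answer: \cosh{\left(1 \right)} - \frac{36 \sinh{\left(1 \right)}}{13} \gamma_{12} - \frac{7 \sinh{\left(1 \right)}}{65} \gamma_{13} - \frac{168 \sinh{\left(1 \right)}}{65} \gamma_{23}


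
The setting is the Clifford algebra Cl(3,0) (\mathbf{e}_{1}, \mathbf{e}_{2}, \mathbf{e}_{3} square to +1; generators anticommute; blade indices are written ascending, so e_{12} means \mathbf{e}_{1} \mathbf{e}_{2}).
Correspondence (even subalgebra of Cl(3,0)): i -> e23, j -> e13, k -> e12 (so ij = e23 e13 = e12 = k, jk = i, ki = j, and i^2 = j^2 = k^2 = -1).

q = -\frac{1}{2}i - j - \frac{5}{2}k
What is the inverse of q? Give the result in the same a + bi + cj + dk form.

In blades: q = -\frac{5}{2} e_{12} - e_{13} - \frac{1}{2} e_{23}.
With qbar = \frac{5}{2} e_{12} + e_{13} + \frac{1}{2} e_{23} (scalar fixed, mapped units negated), q qbar = \frac{15}{2} (the sum of squared coefficients), so q^-1 = qbar / (\frac{15}{2}) = \frac{1}{3} e_{12} + \frac{2}{15} e_{13} + \frac{1}{15} e_{23}; translating back:
Answer: \frac{1}{15}i + \frac{2}{15}j + \frac{1}{3}k


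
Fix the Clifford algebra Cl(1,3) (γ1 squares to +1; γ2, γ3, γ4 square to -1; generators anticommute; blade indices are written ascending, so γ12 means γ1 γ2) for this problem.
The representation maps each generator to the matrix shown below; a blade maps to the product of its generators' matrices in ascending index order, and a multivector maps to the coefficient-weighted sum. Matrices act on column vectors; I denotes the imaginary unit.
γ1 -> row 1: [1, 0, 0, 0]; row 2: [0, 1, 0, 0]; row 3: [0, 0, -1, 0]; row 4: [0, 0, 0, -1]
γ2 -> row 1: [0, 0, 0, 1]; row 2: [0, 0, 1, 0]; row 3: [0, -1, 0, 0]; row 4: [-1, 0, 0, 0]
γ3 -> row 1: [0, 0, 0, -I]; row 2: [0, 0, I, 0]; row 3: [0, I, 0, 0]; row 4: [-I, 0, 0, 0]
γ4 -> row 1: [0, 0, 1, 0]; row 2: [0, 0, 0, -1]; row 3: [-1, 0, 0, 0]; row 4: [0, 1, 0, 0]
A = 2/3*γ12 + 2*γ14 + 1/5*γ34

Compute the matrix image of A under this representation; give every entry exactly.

Bivector images (products of the table entries): rho(γ12) = rho(γ1)rho(γ2) = row 1: [0, 0, 0, 1]; row 2: [0, 0, 1, 0]; row 3: [0, 1, 0, 0]; row 4: [1, 0, 0, 0]; rho(γ14) = rho(γ1)rho(γ4) = row 1: [0, 0, 1, 0]; row 2: [0, 0, 0, -1]; row 3: [1, 0, 0, 0]; row 4: [0, -1, 0, 0]; rho(γ34) = rho(γ3)rho(γ4) = row 1: [0, -I, 0, 0]; row 2: [-I, 0, 0, 0]; row 3: [0, 0, 0, -I]; row 4: [0, 0, -I, 0].
M = (2/3)*rho(γ12) + (2)*rho(γ14) + (1/5)*rho(γ34), summed entrywise:
Answer: row 1: [0, -I/5, 2, 2/3]; row 2: [-I/5, 0, 2/3, -2]; row 3: [2, 2/3, 0, -I/5]; row 4: [2/3, -2, -I/5, 0]


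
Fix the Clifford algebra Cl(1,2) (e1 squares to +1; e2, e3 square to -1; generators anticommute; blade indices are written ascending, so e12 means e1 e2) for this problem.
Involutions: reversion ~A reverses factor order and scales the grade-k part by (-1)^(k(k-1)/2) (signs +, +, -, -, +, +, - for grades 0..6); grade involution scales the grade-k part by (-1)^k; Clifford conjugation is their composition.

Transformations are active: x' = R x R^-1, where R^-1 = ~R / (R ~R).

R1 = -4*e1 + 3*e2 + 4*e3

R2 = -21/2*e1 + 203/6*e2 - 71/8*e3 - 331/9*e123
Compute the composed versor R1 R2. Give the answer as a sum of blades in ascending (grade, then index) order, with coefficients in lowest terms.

Distribute over the terms of R1 (each basis-blade product reordered to ascending indices, repeated generators contracted through their squares):
(-4*e1) R2 = 42 - 406/3*e12 + 71/2*e13 + 1324/9*e23
(3*e2) R2 = -203/2 + 63/2*e12 - 331/3*e13 - 213/8*e23
(4*e3) R2 = 71/2 + 1324/9*e12 + 42*e13 - 406/3*e23
Summing the partial products and collecting blades:
Answer: -24 + 779/18*e12 - 197/6*e13 - 1069/72*e23


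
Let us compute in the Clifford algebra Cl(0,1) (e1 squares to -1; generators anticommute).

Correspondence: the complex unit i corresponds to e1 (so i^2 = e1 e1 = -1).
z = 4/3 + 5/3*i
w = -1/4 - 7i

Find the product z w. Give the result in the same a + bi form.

In blades: z = 4/3 + 5/3*e1, w = -1/4 - 7*e1.
Distribute z over w term by term (generator squares from the signature, products reordered to ascending indices): (4/3)*w = -1/3 - 28/3*e1; (5/3*e1)*w = 35/3 - 5/12*e1.
Sum: 34/3 - 39/4*e1; translating back through the correspondence:
Answer: 34/3 - 39/4*i


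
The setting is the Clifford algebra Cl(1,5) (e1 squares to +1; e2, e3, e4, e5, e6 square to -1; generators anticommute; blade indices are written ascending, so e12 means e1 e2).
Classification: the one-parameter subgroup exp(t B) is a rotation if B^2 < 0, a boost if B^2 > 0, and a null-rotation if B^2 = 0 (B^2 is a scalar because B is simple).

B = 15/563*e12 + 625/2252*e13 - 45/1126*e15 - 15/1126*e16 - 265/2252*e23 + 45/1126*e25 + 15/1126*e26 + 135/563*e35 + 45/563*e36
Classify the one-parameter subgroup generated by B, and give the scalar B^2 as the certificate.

B^2 term by term: the squares give (15/563)^2*(e12)^2 + (625/2252)^2*(e13)^2 + (-45/1126)^2*(e15)^2 + (-15/1126)^2*(e16)^2 + (-265/2252)^2*(e23)^2 + (45/1126)^2*(e25)^2 + (15/1126)^2*(e26)^2 + (135/563)^2*(e35)^2 + (45/563)^2*(e36)^2 = 225/316969*(+1) + 390625/5071504*(+1) + 2025/1267876*(+1) + 225/1267876*(+1) + 70225/5071504*(-1) + 2025/1267876*(-1) + 225/1267876*(-1) + 18225/316969*(-1) + 2025/316969*(-1) = 0 (each basis 2-blade squares to minus the product of its generators' squares); cross terms between blades sharing an index anticommute and cancel; the commuting (index-disjoint) pairs give grade-4 terms 2*c*c'*(blade product), which cancel blade by blade — e1235: 4050/316969 - 28125/1267876 + 11925/1267876 = 0; e1236: 1350/316969 - 9375/1267876 + 3975/1267876 = 0; e1256: 675/633938 - 675/633938 = 0; e1356: 2025/316969 - 2025/316969 = 0; e2356: -2025/316969 + 2025/316969 = 0 — confirming B is simple. So B^2 = 0.
Answer: null-rotation, certificate B^2 = 0. Because 0 is invariant under every versor sandwich, the classification follows from its sign alone.
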